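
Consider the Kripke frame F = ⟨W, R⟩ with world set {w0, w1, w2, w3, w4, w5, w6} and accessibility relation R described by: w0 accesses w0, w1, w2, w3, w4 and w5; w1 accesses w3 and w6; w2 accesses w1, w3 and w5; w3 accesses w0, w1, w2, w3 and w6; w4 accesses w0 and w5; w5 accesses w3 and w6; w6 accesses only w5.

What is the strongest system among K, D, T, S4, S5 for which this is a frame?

D

Serial (axiom D): yes — every world has a successor (e.g. w0 R w0).
Reflexive (axiom T): no — w1 is not related to itself.
Transitive (axiom 4): no — w0 R w1 and w1 R w6, but not w0 R w6.
Euclidean (axiom 5): no — w0 R w1 and w0 R w2, but not w1 R w2.
So F validates K, D; T would additionally require R to be reflexive. The strongest is D.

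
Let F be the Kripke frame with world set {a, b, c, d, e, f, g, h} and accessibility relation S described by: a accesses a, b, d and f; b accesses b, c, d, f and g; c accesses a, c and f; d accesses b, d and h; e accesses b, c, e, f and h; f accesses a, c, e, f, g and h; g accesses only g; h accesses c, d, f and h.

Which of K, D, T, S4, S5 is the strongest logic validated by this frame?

T

Serial (axiom D): yes — every world has a successor (e.g. a S a).
Reflexive (axiom T): yes — every world is S-related to itself.
Transitive (axiom 4): no — a S b and b S c, but not a S c.
Euclidean (axiom 5): no — a S d and a S f, but not d S f.
So F validates K, D, T; S4 would additionally require S to be transitive. The strongest is T.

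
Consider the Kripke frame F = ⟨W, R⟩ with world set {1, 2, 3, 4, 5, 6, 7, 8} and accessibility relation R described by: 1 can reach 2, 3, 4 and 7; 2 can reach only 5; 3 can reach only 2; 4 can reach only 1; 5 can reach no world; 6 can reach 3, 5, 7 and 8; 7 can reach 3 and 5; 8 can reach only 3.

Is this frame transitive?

Transitive: no — 1 R 2 and 2 R 5, but not 1 R 5.

No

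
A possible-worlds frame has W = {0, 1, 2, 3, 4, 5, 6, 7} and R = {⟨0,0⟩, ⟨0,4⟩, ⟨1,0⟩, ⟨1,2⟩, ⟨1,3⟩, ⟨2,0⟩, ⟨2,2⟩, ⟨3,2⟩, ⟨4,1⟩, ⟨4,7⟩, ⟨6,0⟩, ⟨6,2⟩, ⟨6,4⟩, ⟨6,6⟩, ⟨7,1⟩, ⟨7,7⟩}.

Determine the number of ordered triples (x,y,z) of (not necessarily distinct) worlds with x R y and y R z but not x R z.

Enumerating: (0,4,1), (0,4,7), (1,0,4), (2,0,4), (3,2,0), (4,1,0), (4,1,2), (4,1,3), (6,4,1), (6,4,7), (7,1,0), (7,1,2), (7,1,3).

13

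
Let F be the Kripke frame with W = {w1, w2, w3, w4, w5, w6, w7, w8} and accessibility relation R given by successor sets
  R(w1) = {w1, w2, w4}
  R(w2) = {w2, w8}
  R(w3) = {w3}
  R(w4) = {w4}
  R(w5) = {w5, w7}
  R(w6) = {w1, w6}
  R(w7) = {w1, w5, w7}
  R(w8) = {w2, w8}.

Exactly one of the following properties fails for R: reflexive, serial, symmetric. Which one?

symmetric

Reflexive: yes — every world is R-related to itself.
Serial: yes — every world has a successor (e.g. w1 R w1).
Symmetric: no — w1 R w2 but not w2 R w1.
Only symmetric fails.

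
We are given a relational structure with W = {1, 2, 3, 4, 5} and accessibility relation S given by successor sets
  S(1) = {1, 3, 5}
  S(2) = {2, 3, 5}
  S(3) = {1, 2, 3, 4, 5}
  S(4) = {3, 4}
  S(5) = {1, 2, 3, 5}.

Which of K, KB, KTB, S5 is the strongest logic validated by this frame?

KTB

Symmetric (axiom B): yes — every pair in S has its reverse in S.
Reflexive (axiom T): yes — every world is S-related to itself.
Euclidean (axiom 5): no — 3 S 1 and 3 S 2, but not 1 S 2.
So F validates K, KB, KTB; S5 would additionally require S to be Euclidean. The strongest is KTB.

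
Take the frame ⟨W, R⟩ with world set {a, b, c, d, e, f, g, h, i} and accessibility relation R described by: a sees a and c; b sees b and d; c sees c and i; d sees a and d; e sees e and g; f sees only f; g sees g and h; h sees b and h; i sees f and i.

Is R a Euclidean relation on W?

Euclidean: no — a R c and a R a, but not c R a.

No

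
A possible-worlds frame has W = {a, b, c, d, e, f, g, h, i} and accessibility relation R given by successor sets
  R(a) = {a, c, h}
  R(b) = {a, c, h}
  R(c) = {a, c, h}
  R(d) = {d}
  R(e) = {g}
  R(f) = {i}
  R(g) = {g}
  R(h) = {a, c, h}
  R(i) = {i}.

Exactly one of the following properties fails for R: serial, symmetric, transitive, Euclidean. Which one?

Serial: yes — every world has a successor (e.g. a R a).
Symmetric: no — b R a but not a R b.
Transitive: yes — every two-step R-path is closed by a direct edge.
Euclidean: yes — any two successors of a common world are R-related.
Only symmetric fails.

symmetric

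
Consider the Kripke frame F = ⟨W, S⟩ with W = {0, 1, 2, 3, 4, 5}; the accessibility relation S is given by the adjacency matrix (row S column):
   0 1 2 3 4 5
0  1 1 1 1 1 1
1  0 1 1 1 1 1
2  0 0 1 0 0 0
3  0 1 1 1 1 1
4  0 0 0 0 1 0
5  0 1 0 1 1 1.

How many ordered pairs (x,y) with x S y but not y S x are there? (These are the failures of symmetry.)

Enumerating: (0,1), (0,2), (0,3), (0,4), (0,5), (1,2), (1,4), (3,2), (3,4), (5,4).

10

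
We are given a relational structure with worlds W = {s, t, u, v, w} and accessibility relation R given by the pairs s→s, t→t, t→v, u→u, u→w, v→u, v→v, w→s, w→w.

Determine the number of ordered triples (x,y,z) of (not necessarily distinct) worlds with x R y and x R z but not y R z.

4

Enumerating: (t,v,t), (u,w,u), (v,u,v), (w,s,w).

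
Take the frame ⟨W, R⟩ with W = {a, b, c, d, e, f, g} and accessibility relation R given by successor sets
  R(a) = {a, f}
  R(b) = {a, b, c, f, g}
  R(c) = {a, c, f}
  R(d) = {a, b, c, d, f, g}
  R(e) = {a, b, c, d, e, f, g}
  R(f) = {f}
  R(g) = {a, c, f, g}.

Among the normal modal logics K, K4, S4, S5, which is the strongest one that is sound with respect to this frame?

S4

Transitive (axiom 4): yes — every two-step R-path is closed by a direct edge.
Reflexive (axiom T): yes — every world is R-related to itself.
Euclidean (axiom 5): no — b R a and b R c, but not a R c.
So F validates K, K4, S4; S5 would additionally require R to be Euclidean. The strongest is S4.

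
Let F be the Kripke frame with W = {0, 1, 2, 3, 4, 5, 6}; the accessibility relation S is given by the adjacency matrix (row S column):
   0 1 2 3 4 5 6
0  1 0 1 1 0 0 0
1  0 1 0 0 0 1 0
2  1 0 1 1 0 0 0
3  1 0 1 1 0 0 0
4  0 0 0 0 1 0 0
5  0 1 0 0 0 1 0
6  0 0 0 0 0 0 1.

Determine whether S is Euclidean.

Euclidean: yes — any two successors of a common world are S-related.

Yes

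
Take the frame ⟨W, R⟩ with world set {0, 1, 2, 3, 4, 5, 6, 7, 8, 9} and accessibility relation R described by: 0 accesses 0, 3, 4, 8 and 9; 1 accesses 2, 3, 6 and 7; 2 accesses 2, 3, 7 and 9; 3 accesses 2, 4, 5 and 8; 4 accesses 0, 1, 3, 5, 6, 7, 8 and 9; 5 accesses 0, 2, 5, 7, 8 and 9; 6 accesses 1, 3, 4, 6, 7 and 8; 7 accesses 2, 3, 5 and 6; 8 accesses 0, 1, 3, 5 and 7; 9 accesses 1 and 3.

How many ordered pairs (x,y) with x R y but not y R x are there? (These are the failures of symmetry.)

Enumerating: (0,3), (0,9), (1,2), (1,3), (1,7), (2,9), (3,5), (4,1), (4,5), (4,7), (4,8), (4,9), … and 10 more.
Total: 22.

22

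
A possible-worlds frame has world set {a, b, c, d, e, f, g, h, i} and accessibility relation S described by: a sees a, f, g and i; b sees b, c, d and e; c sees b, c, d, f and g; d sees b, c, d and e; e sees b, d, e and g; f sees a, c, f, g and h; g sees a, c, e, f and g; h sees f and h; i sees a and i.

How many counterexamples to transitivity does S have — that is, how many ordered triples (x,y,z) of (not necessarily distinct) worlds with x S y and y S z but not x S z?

36

Enumerating: (a,f,c), (a,f,h), (a,g,c), (a,g,e), (b,c,f), (b,c,g), (b,e,g), (c,b,e), (c,d,e), (c,f,a), (c,f,h), (c,g,a), … and 24 more.
Total: 36.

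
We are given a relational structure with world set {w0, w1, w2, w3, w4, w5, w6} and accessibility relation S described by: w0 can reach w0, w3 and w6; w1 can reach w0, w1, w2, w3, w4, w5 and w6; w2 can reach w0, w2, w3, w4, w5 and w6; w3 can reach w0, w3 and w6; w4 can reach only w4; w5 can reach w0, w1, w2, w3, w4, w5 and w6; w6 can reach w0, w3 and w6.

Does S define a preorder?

Reflexive: yes — every world is S-related to itself.
Transitive: no — w2 S w5 and w5 S w1, but not w2 S w1.
So S is not a preorder.

No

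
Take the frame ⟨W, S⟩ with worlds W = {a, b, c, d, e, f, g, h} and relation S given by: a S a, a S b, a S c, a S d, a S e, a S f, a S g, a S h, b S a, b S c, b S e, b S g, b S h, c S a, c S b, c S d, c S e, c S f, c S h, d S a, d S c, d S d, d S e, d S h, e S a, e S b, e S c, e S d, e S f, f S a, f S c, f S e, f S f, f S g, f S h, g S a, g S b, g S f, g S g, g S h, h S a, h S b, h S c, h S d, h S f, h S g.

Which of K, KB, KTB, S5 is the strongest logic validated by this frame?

Symmetric (axiom B): yes — every pair in S has its reverse in S.
Reflexive (axiom T): no — b is not related to itself.
Euclidean (axiom 5): no — a S b and a S d, but not b S d.
So F validates K, KB; KTB would additionally require S to be reflexive. The strongest is KB.

KB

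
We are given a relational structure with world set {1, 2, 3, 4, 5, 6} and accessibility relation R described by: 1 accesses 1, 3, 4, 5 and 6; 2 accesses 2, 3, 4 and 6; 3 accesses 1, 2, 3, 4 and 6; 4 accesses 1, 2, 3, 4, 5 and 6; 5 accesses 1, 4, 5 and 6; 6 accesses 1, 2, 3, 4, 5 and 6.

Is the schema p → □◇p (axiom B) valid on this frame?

Yes

The schema B characterises exactly the symmetric frames.
Symmetric: yes — every pair in R has its reverse in R.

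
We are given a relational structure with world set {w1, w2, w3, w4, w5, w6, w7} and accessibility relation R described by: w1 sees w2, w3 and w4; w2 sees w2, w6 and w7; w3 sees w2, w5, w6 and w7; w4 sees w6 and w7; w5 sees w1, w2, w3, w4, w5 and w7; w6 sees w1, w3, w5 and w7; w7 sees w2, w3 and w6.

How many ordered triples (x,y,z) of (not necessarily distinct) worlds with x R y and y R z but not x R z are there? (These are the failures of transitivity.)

Enumerating: (w1,w2,w6), (w1,w2,w7), (w1,w3,w5), (w1,w3,w6), (w1,w3,w7), (w1,w4,w6), (w1,w4,w7), (w2,w6,w1), (w2,w6,w3), (w2,w6,w5), (w2,w7,w3), (w3,w5,w1), … and 28 more.
Total: 40.

40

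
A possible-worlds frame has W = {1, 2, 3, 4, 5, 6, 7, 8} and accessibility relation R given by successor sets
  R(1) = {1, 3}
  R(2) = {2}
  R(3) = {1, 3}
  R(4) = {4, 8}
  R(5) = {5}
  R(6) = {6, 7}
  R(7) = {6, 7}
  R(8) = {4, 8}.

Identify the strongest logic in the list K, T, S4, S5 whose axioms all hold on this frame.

S5

Reflexive (axiom T): yes — every world is R-related to itself.
Transitive (axiom 4): yes — every two-step R-path is closed by a direct edge.
Euclidean (axiom 5): yes — any two successors of a common world are R-related.
So F validates K, T, S4, S5. The strongest is S5.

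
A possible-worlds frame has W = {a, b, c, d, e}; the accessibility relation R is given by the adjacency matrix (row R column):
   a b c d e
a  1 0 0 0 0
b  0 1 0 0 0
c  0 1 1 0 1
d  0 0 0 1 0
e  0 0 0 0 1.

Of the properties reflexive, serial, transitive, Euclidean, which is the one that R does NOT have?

Reflexive: yes — every world is R-related to itself.
Serial: yes — every world has a successor (e.g. a R a).
Transitive: yes — every two-step R-path is closed by a direct edge.
Euclidean: no — c R b and c R e, but not b R e.
Only Euclidean fails.

Euclidean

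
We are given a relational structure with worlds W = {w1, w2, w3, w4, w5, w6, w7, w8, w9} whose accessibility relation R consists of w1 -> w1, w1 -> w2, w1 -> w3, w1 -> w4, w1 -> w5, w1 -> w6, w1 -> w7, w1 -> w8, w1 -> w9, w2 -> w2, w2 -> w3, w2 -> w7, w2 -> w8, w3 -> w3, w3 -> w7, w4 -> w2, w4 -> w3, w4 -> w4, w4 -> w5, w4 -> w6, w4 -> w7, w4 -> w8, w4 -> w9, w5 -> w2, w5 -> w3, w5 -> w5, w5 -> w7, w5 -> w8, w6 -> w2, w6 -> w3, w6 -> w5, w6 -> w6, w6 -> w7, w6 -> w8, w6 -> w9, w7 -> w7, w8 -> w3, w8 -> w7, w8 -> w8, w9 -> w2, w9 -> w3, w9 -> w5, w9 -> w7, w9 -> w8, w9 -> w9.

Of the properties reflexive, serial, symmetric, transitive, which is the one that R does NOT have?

Reflexive: yes — every world is R-related to itself.
Serial: yes — every world has a successor (e.g. w1 R w1).
Symmetric: no — w1 R w2 but not w2 R w1.
Transitive: yes — every two-step R-path is closed by a direct edge.
Only symmetric fails.

symmetric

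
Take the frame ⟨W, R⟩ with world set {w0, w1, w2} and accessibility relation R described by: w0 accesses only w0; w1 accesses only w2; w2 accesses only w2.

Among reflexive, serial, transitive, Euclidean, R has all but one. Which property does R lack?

reflexive

Reflexive: no — w1 is not related to itself.
Serial: yes — every world has a successor (e.g. w0 R w0).
Transitive: yes — every two-step R-path is closed by a direct edge.
Euclidean: yes — any two successors of a common world are R-related.
Only reflexive fails.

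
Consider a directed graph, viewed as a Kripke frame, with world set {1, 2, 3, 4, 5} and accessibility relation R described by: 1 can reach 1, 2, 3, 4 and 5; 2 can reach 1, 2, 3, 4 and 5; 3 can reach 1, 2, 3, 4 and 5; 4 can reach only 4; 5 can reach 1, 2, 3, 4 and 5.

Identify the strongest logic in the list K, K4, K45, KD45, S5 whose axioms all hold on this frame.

Transitive (axiom 4): yes — every two-step R-path is closed by a direct edge.
Euclidean (axiom 5): no — 1 R 4 and 1 R 2, but not 4 R 2.
Serial (axiom D): yes — every world has a successor (e.g. 1 R 1).
Reflexive (axiom T): yes — every world is R-related to itself.
So F validates K, K4; K45 would additionally require R to be Euclidean. The strongest is K4.

K4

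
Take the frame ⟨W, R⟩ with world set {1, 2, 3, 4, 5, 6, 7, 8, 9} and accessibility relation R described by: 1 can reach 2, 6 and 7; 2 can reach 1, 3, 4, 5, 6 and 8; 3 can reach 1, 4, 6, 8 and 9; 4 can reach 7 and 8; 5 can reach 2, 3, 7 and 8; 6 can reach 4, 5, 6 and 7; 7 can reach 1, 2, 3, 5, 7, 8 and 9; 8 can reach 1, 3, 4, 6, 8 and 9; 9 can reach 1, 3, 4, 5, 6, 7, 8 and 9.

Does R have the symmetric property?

No

Symmetric: no — 1 R 6 but not 6 R 1.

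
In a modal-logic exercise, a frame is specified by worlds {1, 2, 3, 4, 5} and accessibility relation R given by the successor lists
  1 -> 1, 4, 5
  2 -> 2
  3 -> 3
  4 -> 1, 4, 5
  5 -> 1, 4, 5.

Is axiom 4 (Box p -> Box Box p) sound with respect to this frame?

Axiom 4 corresponds to the accessibility relation being transitive.
Transitive: yes — every two-step R-path is closed by a direct edge.

Yes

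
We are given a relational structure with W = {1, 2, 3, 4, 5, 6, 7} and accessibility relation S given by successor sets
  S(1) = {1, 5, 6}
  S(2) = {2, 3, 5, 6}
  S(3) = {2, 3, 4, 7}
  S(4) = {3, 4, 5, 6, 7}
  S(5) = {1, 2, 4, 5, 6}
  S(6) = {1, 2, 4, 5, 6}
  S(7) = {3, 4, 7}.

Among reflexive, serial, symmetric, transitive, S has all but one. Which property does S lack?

Reflexive: yes — every world is S-related to itself.
Serial: yes — every world has a successor (e.g. 1 S 1).
Symmetric: yes — every pair in S has its reverse in S.
Transitive: no — 1 S 5 and 5 S 2, but not 1 S 2.
Only transitive fails.

transitive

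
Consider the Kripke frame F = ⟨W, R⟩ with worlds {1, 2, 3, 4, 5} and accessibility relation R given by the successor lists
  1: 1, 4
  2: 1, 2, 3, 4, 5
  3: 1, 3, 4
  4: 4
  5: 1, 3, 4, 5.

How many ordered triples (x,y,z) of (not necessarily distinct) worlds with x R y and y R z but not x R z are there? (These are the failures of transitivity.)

R is transitive; there are no such tuples.

0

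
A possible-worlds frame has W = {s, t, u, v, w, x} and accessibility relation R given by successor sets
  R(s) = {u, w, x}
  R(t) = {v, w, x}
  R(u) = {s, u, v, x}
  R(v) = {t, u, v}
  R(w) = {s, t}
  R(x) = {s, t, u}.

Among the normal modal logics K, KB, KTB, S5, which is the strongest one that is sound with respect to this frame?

KB

Symmetric (axiom B): yes — every pair in R has its reverse in R.
Reflexive (axiom T): no — s is not related to itself.
Euclidean (axiom 5): no — s R u and s R w, but not u R w.
So F validates K, KB; KTB would additionally require R to be reflexive. The strongest is KB.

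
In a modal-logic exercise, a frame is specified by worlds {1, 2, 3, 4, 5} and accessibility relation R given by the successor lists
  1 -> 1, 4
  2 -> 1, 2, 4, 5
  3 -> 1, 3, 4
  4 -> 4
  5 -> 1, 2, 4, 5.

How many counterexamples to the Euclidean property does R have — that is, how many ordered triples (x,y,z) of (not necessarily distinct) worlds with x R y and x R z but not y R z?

14

Enumerating: (1,4,1), (2,1,2), (2,1,5), (2,4,1), (2,4,2), (2,4,5), (3,1,3), (3,4,1), (3,4,3), (5,1,2), (5,1,5), (5,4,1), (5,4,2), (5,4,5).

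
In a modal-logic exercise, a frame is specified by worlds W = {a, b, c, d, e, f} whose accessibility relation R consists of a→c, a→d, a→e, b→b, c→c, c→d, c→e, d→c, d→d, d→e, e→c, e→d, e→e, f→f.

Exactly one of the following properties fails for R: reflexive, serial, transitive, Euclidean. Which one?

Reflexive: no — a is not related to itself.
Serial: yes — every world has a successor (e.g. a R c).
Transitive: yes — every two-step R-path is closed by a direct edge.
Euclidean: yes — any two successors of a common world are R-related.
Only reflexive fails.

reflexive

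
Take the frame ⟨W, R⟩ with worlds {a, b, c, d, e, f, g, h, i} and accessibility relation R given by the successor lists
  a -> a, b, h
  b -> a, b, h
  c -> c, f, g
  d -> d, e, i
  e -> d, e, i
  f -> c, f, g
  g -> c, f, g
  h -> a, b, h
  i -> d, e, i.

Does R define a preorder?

Reflexive: yes — every world is R-related to itself.
Transitive: yes — every two-step R-path is closed by a direct edge.
So R is a preorder.

Yes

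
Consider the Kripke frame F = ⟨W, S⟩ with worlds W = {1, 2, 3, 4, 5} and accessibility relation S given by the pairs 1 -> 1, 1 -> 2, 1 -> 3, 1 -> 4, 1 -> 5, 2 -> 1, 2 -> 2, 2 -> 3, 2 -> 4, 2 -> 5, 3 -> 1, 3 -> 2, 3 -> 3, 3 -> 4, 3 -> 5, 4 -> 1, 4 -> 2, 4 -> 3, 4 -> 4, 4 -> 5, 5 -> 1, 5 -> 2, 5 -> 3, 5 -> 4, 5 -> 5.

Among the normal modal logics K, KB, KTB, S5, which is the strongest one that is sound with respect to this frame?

Symmetric (axiom B): yes — every pair in S has its reverse in S.
Reflexive (axiom T): yes — every world is S-related to itself.
Euclidean (axiom 5): yes — any two successors of a common world are S-related.
So F validates K, KB, KTB, S5. The strongest is S5.

S5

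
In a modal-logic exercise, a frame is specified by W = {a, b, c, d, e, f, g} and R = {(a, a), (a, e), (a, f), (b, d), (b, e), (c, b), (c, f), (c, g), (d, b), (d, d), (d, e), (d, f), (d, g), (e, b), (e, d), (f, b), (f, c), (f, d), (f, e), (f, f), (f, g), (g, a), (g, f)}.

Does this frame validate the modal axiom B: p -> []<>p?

No

Axiom B corresponds to the accessibility relation being symmetric.
Symmetric: no — a R e but not e R a.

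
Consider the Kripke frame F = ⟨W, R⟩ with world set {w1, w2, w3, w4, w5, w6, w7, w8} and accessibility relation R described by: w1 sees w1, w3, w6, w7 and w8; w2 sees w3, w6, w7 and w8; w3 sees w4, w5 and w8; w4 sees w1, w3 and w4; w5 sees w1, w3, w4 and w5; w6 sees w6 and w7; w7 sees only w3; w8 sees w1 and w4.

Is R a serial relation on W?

Yes

Serial: yes — every world has a successor (e.g. w1 R w1).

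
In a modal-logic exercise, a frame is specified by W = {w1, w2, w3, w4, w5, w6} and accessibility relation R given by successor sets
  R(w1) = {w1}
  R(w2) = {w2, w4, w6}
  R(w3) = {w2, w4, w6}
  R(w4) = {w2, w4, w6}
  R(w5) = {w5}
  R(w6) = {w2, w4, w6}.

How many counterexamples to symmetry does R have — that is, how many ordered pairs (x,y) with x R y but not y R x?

Enumerating: (w3,w2), (w3,w4), (w3,w6).

3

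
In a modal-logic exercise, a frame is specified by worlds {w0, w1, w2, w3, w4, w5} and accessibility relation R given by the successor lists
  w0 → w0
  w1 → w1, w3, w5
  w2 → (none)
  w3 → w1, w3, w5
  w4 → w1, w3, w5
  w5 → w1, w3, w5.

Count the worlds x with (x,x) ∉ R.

2

Enumerating: w2, w4.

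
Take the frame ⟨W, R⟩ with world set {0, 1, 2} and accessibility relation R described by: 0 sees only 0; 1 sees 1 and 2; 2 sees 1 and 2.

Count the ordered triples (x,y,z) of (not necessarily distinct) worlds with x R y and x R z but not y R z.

R is Euclidean; there are no such tuples.

0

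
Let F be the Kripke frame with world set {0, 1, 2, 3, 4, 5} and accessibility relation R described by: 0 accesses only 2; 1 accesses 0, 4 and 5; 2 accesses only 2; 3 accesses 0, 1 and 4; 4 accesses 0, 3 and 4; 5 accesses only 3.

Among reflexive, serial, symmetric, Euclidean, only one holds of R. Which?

serial

Reflexive: no — 0 is not related to itself.
Serial: yes — every world has a successor (e.g. 0 R 2).
Symmetric: no — 0 R 2 but not 2 R 0.
Euclidean: no — 1 R 0 and 1 R 4, but not 0 R 4.
Only serial holds.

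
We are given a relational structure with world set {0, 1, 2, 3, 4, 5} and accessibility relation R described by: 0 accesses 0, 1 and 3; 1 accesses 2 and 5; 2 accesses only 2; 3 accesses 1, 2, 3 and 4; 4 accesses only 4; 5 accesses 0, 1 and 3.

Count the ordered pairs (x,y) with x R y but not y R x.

Enumerating: (0,1), (0,3), (1,2), (3,1), (3,2), (3,4), (5,0), (5,3).

8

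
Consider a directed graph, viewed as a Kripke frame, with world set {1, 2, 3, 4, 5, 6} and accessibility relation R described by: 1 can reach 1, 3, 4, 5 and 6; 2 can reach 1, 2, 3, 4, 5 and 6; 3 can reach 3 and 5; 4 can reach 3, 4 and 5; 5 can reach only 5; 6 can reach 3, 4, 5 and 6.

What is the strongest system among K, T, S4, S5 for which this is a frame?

S4

Reflexive (axiom T): yes — every world is R-related to itself.
Transitive (axiom 4): yes — every two-step R-path is closed by a direct edge.
Euclidean (axiom 5): no — 1 R 3 and 1 R 4, but not 3 R 4.
So F validates K, T, S4; S5 would additionally require R to be Euclidean. The strongest is S4.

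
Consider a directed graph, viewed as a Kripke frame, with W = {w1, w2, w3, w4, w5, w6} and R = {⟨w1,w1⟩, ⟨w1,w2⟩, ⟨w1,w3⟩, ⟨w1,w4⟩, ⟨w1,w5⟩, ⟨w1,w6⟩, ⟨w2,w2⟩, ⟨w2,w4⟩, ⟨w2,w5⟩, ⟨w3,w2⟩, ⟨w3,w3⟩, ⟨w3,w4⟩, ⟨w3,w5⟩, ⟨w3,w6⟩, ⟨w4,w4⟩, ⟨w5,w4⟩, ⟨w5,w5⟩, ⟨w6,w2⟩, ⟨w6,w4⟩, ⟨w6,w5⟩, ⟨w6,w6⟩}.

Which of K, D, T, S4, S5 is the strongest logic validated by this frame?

Serial (axiom D): yes — every world has a successor (e.g. w1 R w1).
Reflexive (axiom T): yes — every world is R-related to itself.
Transitive (axiom 4): yes — every two-step R-path is closed by a direct edge.
Euclidean (axiom 5): no — w1 R w2 and w1 R w3, but not w2 R w3.
So F validates K, D, T, S4; S5 would additionally require R to be Euclidean. The strongest is S4.

S4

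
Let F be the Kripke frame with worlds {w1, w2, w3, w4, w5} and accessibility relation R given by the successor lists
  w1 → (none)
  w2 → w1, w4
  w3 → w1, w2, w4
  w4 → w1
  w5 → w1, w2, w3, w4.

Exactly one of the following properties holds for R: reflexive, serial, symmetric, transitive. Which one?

Reflexive: no — w1 is not related to itself.
Serial: no — w1 has no R-successor.
Symmetric: no — w2 R w1 but not w1 R w2.
Transitive: yes — every two-step R-path is closed by a direct edge.
Only transitive holds.

transitive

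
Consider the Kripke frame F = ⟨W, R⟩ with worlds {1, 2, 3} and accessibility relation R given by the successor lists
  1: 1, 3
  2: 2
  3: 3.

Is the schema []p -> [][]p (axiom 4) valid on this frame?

Yes

The schema 4 characterises exactly the transitive frames.
Transitive: yes — every two-step R-path is closed by a direct edge.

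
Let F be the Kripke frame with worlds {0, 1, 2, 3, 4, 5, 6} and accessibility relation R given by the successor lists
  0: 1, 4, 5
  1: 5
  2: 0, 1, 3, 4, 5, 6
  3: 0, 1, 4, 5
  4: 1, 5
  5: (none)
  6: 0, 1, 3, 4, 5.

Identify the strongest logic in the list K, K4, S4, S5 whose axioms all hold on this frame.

Transitive (axiom 4): yes — every two-step R-path is closed by a direct edge.
Reflexive (axiom T): no — 0 is not related to itself.
Euclidean (axiom 5): no — 0 R 1 and 0 R 4, but not 1 R 4.
So F validates K, K4; S4 would additionally require R to be reflexive. The strongest is K4.

K4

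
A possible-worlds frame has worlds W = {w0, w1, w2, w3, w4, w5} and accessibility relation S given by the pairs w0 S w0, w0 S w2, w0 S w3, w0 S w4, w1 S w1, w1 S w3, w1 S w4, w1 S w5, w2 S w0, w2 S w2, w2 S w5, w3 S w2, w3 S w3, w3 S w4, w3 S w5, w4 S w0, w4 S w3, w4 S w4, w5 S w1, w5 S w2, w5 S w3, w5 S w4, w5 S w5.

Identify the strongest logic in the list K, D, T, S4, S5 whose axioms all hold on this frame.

T

Serial (axiom D): yes — every world has a successor (e.g. w0 S w0).
Reflexive (axiom T): yes — every world is S-related to itself.
Transitive (axiom 4): no — w0 S w2 and w2 S w5, but not w0 S w5.
Euclidean (axiom 5): no — w0 S w2 and w0 S w3, but not w2 S w3.
So F validates K, D, T; S4 would additionally require S to be transitive. The strongest is T.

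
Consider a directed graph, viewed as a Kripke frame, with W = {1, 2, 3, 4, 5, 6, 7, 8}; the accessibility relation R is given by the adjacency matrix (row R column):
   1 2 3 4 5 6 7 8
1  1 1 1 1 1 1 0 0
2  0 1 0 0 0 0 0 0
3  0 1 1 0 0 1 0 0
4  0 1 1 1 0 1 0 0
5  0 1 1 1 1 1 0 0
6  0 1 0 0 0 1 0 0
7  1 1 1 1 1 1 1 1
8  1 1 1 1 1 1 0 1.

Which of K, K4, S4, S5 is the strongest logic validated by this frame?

Transitive (axiom 4): yes — every two-step R-path is closed by a direct edge.
Reflexive (axiom T): yes — every world is R-related to itself.
Euclidean (axiom 5): no — 1 R 2 and 1 R 3, but not 2 R 3.
So F validates K, K4, S4; S5 would additionally require R to be Euclidean. The strongest is S4.

S4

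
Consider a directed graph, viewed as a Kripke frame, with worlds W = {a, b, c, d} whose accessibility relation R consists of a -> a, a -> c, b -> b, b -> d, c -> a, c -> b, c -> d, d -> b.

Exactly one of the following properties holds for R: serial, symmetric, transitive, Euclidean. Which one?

serial

Serial: yes — every world has a successor (e.g. a R a).
Symmetric: no — c R b but not b R c.
Transitive: no — a R c and c R b, but not a R b.
Euclidean: no — c R a and c R b, but not a R b.
Only serial holds.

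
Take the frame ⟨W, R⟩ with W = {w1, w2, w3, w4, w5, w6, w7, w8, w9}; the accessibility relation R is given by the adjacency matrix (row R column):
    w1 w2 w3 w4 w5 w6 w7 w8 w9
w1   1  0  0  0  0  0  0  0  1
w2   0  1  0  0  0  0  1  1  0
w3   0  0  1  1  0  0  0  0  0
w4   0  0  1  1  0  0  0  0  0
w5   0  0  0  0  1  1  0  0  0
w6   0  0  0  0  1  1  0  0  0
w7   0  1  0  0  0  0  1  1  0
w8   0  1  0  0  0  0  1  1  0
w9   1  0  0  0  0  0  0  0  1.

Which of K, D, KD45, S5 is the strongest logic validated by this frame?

Serial (axiom D): yes — every world has a successor (e.g. w1 R w1).
Euclidean (axiom 5): yes — any two successors of a common world are R-related.
Transitive (axiom 4): yes — every two-step R-path is closed by a direct edge.
Reflexive (axiom T): yes — every world is R-related to itself.
So F validates K, D, KD45, S5. The strongest is S5.

S5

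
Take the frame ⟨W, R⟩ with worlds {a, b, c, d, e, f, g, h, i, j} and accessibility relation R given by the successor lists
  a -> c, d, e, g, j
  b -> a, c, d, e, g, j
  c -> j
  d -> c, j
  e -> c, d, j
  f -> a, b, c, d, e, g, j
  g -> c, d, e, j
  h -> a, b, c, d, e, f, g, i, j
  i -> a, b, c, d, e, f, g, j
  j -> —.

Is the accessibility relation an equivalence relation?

Reflexive: no — a is not related to itself.
Symmetric: no — a R c but not c R a.
Transitive: yes — every two-step R-path is closed by a direct edge.
So R is not an equivalence relation.

No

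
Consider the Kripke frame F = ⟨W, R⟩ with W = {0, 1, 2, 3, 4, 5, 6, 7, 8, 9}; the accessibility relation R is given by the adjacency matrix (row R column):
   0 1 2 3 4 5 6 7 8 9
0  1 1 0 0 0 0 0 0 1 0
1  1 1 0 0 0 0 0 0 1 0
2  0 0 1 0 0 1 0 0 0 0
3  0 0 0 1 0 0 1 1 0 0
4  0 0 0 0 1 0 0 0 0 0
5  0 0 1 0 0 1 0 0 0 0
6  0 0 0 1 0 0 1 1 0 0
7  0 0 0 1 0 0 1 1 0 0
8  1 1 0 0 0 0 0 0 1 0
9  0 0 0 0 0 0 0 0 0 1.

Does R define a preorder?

Yes

Reflexive: yes — every world is R-related to itself.
Transitive: yes — every two-step R-path is closed by a direct edge.
So R is a preorder.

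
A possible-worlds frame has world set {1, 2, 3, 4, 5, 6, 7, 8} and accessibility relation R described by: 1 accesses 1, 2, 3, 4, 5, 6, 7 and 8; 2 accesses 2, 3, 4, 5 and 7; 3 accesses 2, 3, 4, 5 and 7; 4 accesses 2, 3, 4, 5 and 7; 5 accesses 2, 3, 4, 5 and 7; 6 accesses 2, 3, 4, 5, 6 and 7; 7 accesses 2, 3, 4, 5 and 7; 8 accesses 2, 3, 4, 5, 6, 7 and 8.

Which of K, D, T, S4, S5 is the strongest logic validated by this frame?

Serial (axiom D): yes — every world has a successor (e.g. 1 R 1).
Reflexive (axiom T): yes — every world is R-related to itself.
Transitive (axiom 4): yes — every two-step R-path is closed by a direct edge.
Euclidean (axiom 5): no — 1 R 2 and 1 R 6, but not 2 R 6.
So F validates K, D, T, S4; S5 would additionally require R to be Euclidean. The strongest is S4.

S4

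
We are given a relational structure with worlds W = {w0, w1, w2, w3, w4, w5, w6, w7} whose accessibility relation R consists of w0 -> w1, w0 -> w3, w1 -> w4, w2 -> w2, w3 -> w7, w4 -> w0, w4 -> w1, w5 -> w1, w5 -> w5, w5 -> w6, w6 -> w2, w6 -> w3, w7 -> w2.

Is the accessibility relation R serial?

Serial: yes — every world has a successor (e.g. w0 R w1).

Yes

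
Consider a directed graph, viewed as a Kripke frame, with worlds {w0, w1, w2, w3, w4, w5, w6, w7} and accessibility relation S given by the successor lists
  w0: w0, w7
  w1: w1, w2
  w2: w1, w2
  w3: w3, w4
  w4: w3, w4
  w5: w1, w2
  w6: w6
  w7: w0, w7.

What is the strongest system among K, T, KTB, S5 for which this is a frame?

Reflexive (axiom T): no — w5 is not related to itself.
Symmetric (axiom B): no — w5 S w1 but not w1 S w5.
Euclidean (axiom 5): yes — any two successors of a common world are S-related.
So F validates K; T would additionally require S to be reflexive. The strongest is K.

K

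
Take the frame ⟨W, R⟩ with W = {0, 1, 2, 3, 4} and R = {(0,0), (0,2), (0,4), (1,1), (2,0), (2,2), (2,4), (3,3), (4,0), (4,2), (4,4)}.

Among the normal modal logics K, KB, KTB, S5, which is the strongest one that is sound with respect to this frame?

Symmetric (axiom B): yes — every pair in R has its reverse in R.
Reflexive (axiom T): yes — every world is R-related to itself.
Euclidean (axiom 5): yes — any two successors of a common world are R-related.
So F validates K, KB, KTB, S5. The strongest is S5.

S5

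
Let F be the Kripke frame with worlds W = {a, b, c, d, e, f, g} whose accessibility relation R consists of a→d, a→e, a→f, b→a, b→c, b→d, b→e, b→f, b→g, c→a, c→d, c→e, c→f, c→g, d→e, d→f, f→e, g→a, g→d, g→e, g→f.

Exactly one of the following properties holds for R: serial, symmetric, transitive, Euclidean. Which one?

transitive

Serial: no — e has no R-successor.
Symmetric: no — a R d but not d R a.
Transitive: yes — every two-step R-path is closed by a direct edge.
Euclidean: no — a R e and a R d, but not e R d.
Only transitive holds.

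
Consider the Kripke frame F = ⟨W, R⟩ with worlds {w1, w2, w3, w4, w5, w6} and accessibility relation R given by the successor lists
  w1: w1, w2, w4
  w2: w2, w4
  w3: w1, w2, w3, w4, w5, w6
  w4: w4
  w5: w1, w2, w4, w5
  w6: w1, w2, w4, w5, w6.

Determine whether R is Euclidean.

Euclidean: no — w1 R w4 and w1 R w2, but not w4 R w2.

No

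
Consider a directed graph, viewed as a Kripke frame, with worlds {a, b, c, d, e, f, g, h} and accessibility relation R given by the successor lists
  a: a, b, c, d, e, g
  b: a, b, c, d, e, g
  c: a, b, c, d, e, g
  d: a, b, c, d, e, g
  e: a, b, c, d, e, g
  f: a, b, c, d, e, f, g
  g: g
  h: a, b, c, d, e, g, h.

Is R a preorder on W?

Reflexive: yes — every world is R-related to itself.
Transitive: yes — every two-step R-path is closed by a direct edge.
So R is a preorder.

Yes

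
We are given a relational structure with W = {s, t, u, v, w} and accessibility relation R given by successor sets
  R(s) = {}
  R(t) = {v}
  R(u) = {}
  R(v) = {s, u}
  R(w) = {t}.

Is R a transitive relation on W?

No

Transitive: no — t R v and v R s, but not t R s.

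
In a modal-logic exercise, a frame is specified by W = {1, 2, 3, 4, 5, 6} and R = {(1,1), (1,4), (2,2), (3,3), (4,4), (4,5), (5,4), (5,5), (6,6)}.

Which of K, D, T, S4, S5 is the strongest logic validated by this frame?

T

Serial (axiom D): yes — every world has a successor (e.g. 1 R 1).
Reflexive (axiom T): yes — every world is R-related to itself.
Transitive (axiom 4): no — 1 R 4 and 4 R 5, but not 1 R 5.
Euclidean (axiom 5): no — 1 R 4 and 1 R 1, but not 4 R 1.
So F validates K, D, T; S4 would additionally require R to be transitive. The strongest is T.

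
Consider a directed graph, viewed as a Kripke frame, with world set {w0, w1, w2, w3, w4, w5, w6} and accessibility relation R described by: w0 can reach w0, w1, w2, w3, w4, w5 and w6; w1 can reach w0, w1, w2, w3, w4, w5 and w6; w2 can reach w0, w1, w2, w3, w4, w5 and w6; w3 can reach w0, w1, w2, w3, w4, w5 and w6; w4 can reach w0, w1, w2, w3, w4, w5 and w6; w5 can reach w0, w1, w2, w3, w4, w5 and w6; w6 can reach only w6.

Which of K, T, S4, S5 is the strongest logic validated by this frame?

S4

Reflexive (axiom T): yes — every world is R-related to itself.
Transitive (axiom 4): yes — every two-step R-path is closed by a direct edge.
Euclidean (axiom 5): no — w0 R w6 and w0 R w1, but not w6 R w1.
So F validates K, T, S4; S5 would additionally require R to be Euclidean. The strongest is S4.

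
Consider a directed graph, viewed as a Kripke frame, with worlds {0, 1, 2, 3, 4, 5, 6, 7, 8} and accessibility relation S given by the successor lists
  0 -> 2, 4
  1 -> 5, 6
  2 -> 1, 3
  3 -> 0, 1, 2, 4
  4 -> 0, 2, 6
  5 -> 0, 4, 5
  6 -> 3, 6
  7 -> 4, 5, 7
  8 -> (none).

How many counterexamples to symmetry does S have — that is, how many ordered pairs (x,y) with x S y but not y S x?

Enumerating: (0,2), (1,5), (1,6), (2,1), (3,0), (3,1), (3,4), (4,2), (4,6), (5,0), (5,4), (6,3), (7,4), (7,5).

14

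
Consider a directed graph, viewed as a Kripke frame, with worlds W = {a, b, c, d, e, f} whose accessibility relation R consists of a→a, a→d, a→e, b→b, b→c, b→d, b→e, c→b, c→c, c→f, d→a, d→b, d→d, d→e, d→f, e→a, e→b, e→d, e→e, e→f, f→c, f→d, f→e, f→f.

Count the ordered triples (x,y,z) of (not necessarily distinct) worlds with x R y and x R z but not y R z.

22

Enumerating: (b,c,d), (b,c,e), (b,d,c), (b,e,c), (c,b,f), (c,f,b), (d,a,b), (d,a,f), (d,b,a), (d,b,f), (d,f,a), (d,f,b), … and 10 more.
Total: 22.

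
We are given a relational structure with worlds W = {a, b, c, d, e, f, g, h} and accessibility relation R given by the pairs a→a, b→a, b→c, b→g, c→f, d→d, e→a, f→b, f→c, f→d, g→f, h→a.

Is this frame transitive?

Transitive: no — b R c and c R f, but not b R f.

No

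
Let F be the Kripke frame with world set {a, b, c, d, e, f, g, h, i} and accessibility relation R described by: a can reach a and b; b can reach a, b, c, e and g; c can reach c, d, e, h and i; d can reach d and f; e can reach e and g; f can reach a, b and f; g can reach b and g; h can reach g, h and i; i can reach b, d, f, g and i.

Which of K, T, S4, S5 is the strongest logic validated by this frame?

Reflexive (axiom T): yes — every world is R-related to itself.
Transitive (axiom 4): no — a R b and b R c, but not a R c.
Euclidean (axiom 5): no — b R a and b R c, but not a R c.
So F validates K, T; S4 would additionally require R to be transitive. The strongest is T.

T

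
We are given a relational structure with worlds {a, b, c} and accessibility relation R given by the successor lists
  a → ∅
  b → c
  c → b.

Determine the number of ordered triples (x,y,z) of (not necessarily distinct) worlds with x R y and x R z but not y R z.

Enumerating: (b,c,c), (c,b,b).

2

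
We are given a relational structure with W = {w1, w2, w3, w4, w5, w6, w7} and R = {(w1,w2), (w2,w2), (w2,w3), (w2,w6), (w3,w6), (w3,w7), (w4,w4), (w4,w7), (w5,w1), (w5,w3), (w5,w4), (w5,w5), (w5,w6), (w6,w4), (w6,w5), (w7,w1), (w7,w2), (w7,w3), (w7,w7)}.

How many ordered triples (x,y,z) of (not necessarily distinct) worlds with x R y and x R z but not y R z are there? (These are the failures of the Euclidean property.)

34

Enumerating: (w2,w3,w2), (w2,w3,w3), (w2,w6,w2), (w2,w6,w3), (w2,w6,w6), (w3,w6,w6), (w3,w6,w7), (w3,w7,w6), (w4,w7,w4), (w5,w1,w1), (w5,w1,w3), (w5,w1,w4), … and 22 more.
Total: 34.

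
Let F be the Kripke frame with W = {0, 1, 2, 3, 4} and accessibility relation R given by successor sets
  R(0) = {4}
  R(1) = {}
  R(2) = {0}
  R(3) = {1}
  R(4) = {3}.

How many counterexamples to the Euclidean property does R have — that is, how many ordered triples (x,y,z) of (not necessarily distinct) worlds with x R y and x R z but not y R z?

Enumerating: (0,4,4), (2,0,0), (3,1,1), (4,3,3).

4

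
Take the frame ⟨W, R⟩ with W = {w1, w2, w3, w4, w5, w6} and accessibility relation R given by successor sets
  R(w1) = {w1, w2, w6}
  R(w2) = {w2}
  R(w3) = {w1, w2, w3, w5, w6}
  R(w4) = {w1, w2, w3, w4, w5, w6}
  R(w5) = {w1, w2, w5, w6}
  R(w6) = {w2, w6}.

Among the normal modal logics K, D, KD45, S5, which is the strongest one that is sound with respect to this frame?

D

Serial (axiom D): yes — every world has a successor (e.g. w1 R w1).
Euclidean (axiom 5): no — w1 R w2 and w1 R w6, but not w2 R w6.
Transitive (axiom 4): yes — every two-step R-path is closed by a direct edge.
Reflexive (axiom T): yes — every world is R-related to itself.
So F validates K, D; KD45 would additionally require R to be Euclidean. The strongest is D.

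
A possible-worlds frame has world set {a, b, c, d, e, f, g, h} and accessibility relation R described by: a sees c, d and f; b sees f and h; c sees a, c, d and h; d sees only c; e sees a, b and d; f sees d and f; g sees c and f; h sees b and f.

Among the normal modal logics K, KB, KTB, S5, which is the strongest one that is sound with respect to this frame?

Symmetric (axiom B): no — a R d but not d R a.
Reflexive (axiom T): no — a is not related to itself.
Euclidean (axiom 5): no — a R c and a R f, but not c R f.
So F validates K; KB would additionally require R to be symmetric. The strongest is K.

K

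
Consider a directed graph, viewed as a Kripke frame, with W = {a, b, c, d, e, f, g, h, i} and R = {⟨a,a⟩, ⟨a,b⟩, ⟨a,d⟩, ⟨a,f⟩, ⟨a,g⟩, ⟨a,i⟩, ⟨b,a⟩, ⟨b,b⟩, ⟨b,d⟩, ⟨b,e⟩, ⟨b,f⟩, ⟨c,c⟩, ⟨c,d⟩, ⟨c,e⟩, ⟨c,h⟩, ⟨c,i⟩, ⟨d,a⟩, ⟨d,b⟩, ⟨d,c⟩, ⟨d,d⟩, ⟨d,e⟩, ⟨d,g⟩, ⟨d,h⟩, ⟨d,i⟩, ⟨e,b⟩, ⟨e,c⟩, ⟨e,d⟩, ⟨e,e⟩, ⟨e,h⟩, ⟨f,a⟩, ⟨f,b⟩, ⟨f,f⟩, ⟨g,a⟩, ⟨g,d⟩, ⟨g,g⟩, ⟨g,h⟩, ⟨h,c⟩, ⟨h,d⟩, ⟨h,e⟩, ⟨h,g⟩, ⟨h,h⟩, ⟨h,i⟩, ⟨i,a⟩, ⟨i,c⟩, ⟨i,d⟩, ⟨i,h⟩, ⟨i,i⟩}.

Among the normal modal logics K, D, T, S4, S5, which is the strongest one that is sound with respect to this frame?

Serial (axiom D): yes — every world has a successor (e.g. a R a).
Reflexive (axiom T): yes — every world is R-related to itself.
Transitive (axiom 4): no — a R b and b R e, but not a R e.
Euclidean (axiom 5): no — a R b and a R g, but not b R g.
So F validates K, D, T; S4 would additionally require R to be transitive. The strongest is T.

T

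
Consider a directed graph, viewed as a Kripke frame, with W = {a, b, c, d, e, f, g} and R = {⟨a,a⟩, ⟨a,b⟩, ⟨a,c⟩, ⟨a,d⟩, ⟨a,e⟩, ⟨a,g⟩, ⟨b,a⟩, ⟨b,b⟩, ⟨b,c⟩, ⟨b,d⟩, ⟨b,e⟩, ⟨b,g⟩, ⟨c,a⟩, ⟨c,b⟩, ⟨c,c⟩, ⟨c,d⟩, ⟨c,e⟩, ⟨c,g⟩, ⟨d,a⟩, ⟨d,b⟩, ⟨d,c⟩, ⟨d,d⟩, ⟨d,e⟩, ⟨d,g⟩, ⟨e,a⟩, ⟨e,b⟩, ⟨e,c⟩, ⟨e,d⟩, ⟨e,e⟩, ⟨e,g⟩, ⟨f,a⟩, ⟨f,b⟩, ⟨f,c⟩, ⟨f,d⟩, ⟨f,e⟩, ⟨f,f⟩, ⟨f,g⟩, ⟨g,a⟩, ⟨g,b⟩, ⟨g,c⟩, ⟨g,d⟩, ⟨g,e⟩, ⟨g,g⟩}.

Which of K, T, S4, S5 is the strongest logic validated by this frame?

S4

Reflexive (axiom T): yes — every world is R-related to itself.
Transitive (axiom 4): yes — every two-step R-path is closed by a direct edge.
Euclidean (axiom 5): no — f R a and f R f, but not a R f.
So F validates K, T, S4; S5 would additionally require R to be Euclidean. The strongest is S4.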